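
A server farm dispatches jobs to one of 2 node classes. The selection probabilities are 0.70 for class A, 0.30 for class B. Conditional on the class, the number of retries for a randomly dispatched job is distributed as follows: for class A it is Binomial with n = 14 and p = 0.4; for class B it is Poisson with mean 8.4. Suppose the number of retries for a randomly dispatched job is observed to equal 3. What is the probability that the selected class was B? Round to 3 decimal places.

0.101

Likelihoods P(X=3 | ·): A: 0.0845172; B: 0.0222133.
Posterior ∝ prior × likelihood. Numerator for B: 0.3·0.0222133 = 0.00666399.
Normalizing constant: 0.7·0.0845172 + 0.3·0.0222133 = 0.065826.
P(B | observation) = 0.00666399 / 0.065826 = 0.101236.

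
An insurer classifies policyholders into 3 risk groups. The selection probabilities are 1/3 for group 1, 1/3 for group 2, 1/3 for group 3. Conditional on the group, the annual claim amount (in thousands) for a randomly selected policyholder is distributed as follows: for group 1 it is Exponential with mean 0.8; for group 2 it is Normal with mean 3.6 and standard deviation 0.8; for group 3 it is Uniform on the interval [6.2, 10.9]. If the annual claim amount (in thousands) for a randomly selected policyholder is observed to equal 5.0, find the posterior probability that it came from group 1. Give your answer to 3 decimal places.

0.022

Likelihoods f(5.0 | ·): 1: 0.00241307; 2: 0.107847; 3: 0.
Posterior ∝ prior × likelihood. Numerator for 1: 0.333333·0.00241307 = 0.000804356.
Normalizing constant: 0.333333·0.00241307 + 0.333333·0.107847 + 0.333333·0 = 0.0367532.
P(1 | observation) = 0.000804356 / 0.0367532 = 0.0218853.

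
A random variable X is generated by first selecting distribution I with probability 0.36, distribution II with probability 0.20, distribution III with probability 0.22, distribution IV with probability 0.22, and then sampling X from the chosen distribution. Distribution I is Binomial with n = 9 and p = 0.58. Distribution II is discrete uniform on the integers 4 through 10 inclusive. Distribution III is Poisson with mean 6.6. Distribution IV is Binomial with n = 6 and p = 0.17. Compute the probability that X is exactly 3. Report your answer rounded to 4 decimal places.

Conditional on each component, P(X = 3): I: 0.089962; II: 0; III: 0.0651834; IV: 0.0561838.
By total probability, P(X = 3) = 0.36·0.089962 + 0.2·0 + 0.22·0.0651834 + 0.22·0.0561838 = 0.0590871.

0.0591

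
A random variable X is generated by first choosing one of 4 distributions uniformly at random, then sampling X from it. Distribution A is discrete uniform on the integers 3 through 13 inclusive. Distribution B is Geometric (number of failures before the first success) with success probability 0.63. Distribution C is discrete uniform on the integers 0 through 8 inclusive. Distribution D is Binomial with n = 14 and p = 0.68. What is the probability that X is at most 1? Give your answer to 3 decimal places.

Conditional on each component, P(X ≤ 1): A: 0; B: 0.8631; C: 0.222222; D: 3.63032e-06.
By total probability, P(X ≤ 1) = 0.25·0 + 0.25·0.8631 + 0.25·0.222222 + 0.25·3.63032e-06 = 0.271331.

0.271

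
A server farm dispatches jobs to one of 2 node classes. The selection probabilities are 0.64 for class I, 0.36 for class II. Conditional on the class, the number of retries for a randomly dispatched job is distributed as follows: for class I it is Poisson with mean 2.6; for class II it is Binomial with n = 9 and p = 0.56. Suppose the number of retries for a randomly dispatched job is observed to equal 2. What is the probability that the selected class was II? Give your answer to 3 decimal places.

0.075

Likelihoods P(X=2 | ·): I: 0.251045; II: 0.0360452.
Posterior ∝ prior × likelihood. Numerator for II: 0.36·0.0360452 = 0.0129763.
Normalizing constant: 0.64·0.251045 + 0.36·0.0360452 = 0.173645.
P(II | observation) = 0.0129763 / 0.173645 = 0.0747288.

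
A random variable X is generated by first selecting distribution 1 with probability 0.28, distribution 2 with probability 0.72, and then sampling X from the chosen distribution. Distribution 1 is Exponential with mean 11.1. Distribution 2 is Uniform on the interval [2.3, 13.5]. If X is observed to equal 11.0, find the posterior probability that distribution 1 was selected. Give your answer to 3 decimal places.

0.127

Likelihoods f(11.0 | ·): 1: 0.0334422; 2: 0.0892857.
Posterior ∝ prior × likelihood. Numerator for 1: 0.28·0.0334422 = 0.00936382.
Normalizing constant: 0.28·0.0334422 + 0.72·0.0892857 = 0.0736495.
P(1 | observation) = 0.00936382 / 0.0736495 = 0.12714.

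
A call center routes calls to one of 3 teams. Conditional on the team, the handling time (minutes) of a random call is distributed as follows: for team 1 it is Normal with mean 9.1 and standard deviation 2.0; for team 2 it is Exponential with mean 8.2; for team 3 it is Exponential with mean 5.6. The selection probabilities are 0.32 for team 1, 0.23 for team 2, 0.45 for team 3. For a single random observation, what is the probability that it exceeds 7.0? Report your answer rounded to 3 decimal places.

0.500

Conditional on each team, P(X > 7.0): 1: 0.853141; 2: 0.425854; 3: 0.286505.
By total probability, P(X > 7.0) = 0.32·0.853141 + 0.23·0.425854 + 0.45·0.286505 = 0.499879.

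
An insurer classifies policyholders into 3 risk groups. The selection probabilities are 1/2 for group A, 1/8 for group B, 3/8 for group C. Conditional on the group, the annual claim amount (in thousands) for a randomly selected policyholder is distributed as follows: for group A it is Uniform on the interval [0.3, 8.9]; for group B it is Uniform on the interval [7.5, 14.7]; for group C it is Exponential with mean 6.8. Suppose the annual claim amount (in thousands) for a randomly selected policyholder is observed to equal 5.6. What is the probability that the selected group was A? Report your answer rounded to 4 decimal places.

0.7061

Likelihoods f(5.6 | ·): A: 0.116279; B: 0; C: 0.0645412.
Posterior ∝ prior × likelihood. Numerator for A: 0.5·0.116279 = 0.0581395.
Normalizing constant: 0.5·0.116279 + 0.125·0 + 0.375·0.0645412 = 0.0823425.
P(A | observation) = 0.0581395 / 0.0823425 = 0.70607.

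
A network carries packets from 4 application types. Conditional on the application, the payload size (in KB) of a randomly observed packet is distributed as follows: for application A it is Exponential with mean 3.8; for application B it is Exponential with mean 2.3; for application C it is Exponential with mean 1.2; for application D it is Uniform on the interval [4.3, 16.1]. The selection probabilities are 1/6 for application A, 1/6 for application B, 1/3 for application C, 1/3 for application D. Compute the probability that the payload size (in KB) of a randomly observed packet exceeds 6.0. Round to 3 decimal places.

Conditional on each application, P(X > 6.0): A: 0.206192; B: 0.0736305; C: 0.00673795; D: 0.855932.
By total probability, P(X > 6.0) = 0.166667·0.206192 + 0.166667·0.0736305 + 0.333333·0.00673795 + 0.333333·0.855932 = 0.334194.

0.334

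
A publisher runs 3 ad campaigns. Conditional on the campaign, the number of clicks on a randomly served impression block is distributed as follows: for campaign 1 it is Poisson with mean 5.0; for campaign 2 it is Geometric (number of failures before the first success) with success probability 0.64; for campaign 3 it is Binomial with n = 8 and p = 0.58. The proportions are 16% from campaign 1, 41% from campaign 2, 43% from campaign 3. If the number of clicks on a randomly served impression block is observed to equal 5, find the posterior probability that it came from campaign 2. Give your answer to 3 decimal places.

Likelihoods P(X=5 | ·): 1: 0.175467; 2: 0.00386984; 3: 0.272318.
Posterior ∝ prior × likelihood. Numerator for 2: 0.41·0.00386984 = 0.00158663.
Normalizing constant: 0.16·0.175467 + 0.41·0.00386984 + 0.43·0.272318 = 0.146758.
P(2 | observation) = 0.00158663 / 0.146758 = 0.0108112.

0.011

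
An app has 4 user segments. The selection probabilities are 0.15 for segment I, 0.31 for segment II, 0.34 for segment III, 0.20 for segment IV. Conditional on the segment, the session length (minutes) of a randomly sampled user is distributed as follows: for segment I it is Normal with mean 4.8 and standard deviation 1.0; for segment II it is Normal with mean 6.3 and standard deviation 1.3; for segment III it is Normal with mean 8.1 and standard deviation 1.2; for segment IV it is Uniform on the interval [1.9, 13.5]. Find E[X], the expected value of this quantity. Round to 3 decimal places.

Component means — I: 4.8; II: 6.3; III: 8.1; IV: 7.7.
E[X] = 0.15·4.8 + 0.31·6.3 + 0.34·8.1 + 0.2·7.7 = 6.967.

6.967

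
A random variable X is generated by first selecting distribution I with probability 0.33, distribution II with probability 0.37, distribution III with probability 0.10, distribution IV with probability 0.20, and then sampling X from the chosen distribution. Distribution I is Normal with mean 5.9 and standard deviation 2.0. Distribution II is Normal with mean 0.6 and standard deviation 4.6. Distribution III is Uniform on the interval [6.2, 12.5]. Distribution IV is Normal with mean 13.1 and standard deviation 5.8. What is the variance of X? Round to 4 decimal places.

Per component, I: μ=5.9, E[X²]=38.81; II: μ=0.6, E[X²]=21.52; III: μ=9.35, E[X²]=90.73; IV: μ=13.1, E[X²]=205.25.
E[X] = 0.33·5.9 + 0.37·0.6 + 0.1·9.35 + 0.2·13.1 = 5.724.
E[X²] = 0.33·38.81 + 0.37·21.52 + 0.1·90.73 + 0.2·205.25 = 70.8927.
Var(X) = E[X²] − (E[X])² = 70.8927 − 32.7642 = 38.1285.

38.1285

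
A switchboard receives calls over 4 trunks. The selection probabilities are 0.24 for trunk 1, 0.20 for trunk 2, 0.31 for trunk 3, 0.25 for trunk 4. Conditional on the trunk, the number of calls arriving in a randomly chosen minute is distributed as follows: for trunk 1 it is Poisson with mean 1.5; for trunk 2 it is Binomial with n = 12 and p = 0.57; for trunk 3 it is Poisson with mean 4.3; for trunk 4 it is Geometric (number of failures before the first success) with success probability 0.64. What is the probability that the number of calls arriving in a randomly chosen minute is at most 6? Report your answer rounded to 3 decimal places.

0.838

Conditional on each trunk, P(X ≤ 6): 1: 0.999074; 2: 0.416716; 3: 0.85579; 4: 0.999216.
By total probability, P(X ≤ 6) = 0.24·0.999074 + 0.2·0.416716 + 0.31·0.85579 + 0.25·0.999216 = 0.83822.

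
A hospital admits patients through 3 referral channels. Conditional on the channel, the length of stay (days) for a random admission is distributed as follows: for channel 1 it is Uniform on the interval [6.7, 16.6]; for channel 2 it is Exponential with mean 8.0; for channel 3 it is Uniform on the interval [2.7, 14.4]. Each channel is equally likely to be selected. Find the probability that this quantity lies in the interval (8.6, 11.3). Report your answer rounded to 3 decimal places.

0.200

Conditional on each channel, P(8.6 < X < 11.3): 1: 0.272727; 2: 0.0977641; 3: 0.230769.
By total probability, P(8.6 < X < 11.3) = 0.333333·0.272727 + 0.333333·0.0977641 + 0.333333·0.230769 = 0.20042.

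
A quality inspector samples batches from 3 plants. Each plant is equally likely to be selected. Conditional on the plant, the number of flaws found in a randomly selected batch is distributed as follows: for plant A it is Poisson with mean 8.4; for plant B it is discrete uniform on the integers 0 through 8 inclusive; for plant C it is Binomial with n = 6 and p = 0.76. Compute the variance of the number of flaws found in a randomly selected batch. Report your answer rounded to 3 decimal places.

Per component, A: μ=8.4, E[X²]=78.96; B: μ=4, E[X²]=22.6667; C: μ=4.56, E[X²]=21.888.
E[X] = 0.333333·8.4 + 0.333333·4 + 0.333333·4.56 = 5.65333.
E[X²] = 0.333333·78.96 + 0.333333·22.6667 + 0.333333·21.888 = 41.1716.
Var(X) = E[X²] − (E[X])² = 41.1716 − 31.9602 = 9.21138.

9.211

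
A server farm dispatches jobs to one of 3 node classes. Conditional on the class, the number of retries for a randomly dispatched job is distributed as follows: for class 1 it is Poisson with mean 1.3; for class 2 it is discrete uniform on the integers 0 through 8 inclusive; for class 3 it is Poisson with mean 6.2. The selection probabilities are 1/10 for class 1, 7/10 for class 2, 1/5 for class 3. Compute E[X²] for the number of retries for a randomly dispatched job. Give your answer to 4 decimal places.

For each component E[X²] = Var + (mean)², giving 1: 2.99; 2: 22.6667; 3: 44.64.
Overall E[X²] = 0.1·2.99 + 0.7·22.6667 + 0.2·44.64 = 25.0937.

25.0937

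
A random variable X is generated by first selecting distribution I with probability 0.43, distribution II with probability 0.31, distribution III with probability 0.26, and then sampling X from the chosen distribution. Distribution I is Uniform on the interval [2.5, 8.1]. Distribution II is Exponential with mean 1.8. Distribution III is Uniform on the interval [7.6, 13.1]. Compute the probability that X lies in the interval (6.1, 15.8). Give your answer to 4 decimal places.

Conditional on each component, P(6.1 < X < 15.8): I: 0.357143; II: 0.033592; III: 1.
By total probability, P(6.1 < X < 15.8) = 0.43·0.357143 + 0.31·0.033592 + 0.26·1 = 0.423985.

0.4240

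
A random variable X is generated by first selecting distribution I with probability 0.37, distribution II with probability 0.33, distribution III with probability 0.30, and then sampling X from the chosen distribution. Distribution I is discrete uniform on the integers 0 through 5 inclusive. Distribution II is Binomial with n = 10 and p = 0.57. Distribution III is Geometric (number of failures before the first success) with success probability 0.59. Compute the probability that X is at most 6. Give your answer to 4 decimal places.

0.8971

Conditional on each component, P(X ≤ 6): I: 1; II: 0.68984; III: 0.998052.
By total probability, P(X ≤ 6) = 0.37·1 + 0.33·0.68984 + 0.3·0.998052 = 0.897063.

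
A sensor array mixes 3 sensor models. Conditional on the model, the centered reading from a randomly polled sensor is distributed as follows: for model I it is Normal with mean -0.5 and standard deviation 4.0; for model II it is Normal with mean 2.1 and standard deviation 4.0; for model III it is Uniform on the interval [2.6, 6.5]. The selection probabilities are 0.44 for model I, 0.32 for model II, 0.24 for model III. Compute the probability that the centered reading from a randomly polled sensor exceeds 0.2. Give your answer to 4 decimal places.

0.6479

Conditional on each model, P(X > 0.2): I: 0.43054; II: 0.682607; III: 1.
By total probability, P(X > 0.2) = 0.44·0.43054 + 0.32·0.682607 + 0.24·1 = 0.647872.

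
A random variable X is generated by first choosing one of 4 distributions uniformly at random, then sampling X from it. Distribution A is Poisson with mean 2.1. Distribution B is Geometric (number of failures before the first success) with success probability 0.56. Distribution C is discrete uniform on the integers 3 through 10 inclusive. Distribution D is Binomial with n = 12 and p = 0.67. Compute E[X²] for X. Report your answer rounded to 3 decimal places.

For each component E[X²] = Var + (mean)², giving A: 6.51; B: 2.02041; C: 47.5; D: 67.2948.
Overall E[X²] = 0.25·6.51 + 0.25·2.02041 + 0.25·47.5 + 0.25·67.2948 = 30.8313.

30.831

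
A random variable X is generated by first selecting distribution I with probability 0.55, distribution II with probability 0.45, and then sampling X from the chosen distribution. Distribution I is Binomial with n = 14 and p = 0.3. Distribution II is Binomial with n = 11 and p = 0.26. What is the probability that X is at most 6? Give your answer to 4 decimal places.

0.9444

Conditional on each component, P(X ≤ 6): I: 0.906718; II: 0.99048.
By total probability, P(X ≤ 6) = 0.55·0.906718 + 0.45·0.99048 = 0.944411.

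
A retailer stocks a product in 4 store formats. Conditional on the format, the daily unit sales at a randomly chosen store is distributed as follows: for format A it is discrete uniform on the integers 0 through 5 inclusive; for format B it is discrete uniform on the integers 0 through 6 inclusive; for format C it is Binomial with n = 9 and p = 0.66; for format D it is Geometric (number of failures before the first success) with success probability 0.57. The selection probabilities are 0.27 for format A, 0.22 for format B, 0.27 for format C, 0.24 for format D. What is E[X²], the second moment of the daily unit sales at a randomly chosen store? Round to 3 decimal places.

For each component E[X²] = Var + (mean)², giving A: 9.16667; B: 13; C: 37.3032; D: 1.89258.
Overall E[X²] = 0.27·9.16667 + 0.22·13 + 0.27·37.3032 + 0.24·1.89258 = 15.8611.

15.861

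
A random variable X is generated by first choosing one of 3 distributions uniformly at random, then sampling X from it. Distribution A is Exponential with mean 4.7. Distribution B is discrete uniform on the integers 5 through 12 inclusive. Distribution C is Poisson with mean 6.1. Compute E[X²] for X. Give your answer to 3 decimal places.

For each component E[X²] = Var + (mean)², giving A: 44.18; B: 77.5; C: 43.31.
Overall E[X²] = 0.333333·44.18 + 0.333333·77.5 + 0.333333·43.31 = 54.9967.

54.997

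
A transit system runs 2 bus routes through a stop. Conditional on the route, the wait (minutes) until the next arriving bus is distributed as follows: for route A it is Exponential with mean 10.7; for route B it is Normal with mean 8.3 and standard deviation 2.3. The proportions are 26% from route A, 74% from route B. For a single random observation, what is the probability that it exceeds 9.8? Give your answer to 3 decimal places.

Conditional on each route, P(X > 9.8): A: 0.400161; B: 0.257144.
By total probability, P(X > 9.8) = 0.26·0.400161 + 0.74·0.257144 = 0.294329.

0.294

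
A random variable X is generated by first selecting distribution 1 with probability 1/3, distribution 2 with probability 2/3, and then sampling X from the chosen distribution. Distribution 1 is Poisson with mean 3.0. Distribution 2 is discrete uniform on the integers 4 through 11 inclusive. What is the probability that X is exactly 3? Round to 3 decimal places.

0.075

Conditional on each component, P(X = 3): 1: 0.224042; 2: 0.
By total probability, P(X = 3) = 0.333333·0.224042 + 0.666667·0 = 0.0746806.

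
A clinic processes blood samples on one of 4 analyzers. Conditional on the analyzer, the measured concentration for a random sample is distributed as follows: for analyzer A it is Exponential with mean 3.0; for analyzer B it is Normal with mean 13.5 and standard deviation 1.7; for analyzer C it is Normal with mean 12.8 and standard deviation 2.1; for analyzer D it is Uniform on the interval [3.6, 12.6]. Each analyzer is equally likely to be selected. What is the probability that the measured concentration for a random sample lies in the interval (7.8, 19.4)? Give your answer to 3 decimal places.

0.649

Conditional on each analyzer, P(7.8 < X < 19.4): A: 0.0727192; B: 0.999341; C: 0.990529; D: 0.533333.
By total probability, P(7.8 < X < 19.4) = 0.25·0.0727192 + 0.25·0.999341 + 0.25·0.990529 + 0.25·0.533333 = 0.648981.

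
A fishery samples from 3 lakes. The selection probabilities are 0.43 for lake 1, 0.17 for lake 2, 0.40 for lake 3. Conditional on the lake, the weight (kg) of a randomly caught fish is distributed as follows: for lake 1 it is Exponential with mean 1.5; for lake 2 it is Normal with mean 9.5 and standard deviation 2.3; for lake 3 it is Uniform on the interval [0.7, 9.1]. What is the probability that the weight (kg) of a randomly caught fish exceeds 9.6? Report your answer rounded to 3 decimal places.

0.083

Conditional on each lake, P(X > 9.6): 1: 0.00166156; 2: 0.48266; 3: 0.
By total probability, P(X > 9.6) = 0.43·0.00166156 + 0.17·0.48266 + 0.4·0 = 0.0827667.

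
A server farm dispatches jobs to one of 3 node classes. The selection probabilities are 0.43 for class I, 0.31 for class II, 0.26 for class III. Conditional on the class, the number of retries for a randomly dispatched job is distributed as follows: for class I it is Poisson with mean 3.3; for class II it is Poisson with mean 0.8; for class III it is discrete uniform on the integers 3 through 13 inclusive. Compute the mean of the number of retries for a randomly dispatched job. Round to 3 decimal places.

3.747

Component means — I: 3.3; II: 0.8; III: 8.
E[X] = 0.43·3.3 + 0.31·0.8 + 0.26·8 = 3.747.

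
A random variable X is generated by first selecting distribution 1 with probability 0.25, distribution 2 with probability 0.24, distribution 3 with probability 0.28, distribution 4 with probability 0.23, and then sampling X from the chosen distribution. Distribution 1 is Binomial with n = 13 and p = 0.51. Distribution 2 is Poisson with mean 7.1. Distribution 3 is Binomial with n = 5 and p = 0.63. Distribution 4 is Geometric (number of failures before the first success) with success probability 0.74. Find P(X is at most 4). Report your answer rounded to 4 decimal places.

Conditional on each component, P(X ≤ 4): 1: 0.118336; 2: 0.164063; 3: 0.900756; 4: 0.998812.
By total probability, P(X ≤ 4) = 0.25·0.118336 + 0.24·0.164063 + 0.28·0.900756 + 0.23·0.998812 = 0.550898.

0.5509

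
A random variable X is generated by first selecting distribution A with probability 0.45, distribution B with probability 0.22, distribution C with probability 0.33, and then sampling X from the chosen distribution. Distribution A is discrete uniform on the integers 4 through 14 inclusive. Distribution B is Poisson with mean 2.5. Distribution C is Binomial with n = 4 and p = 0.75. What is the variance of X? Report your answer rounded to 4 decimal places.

Per component, A: μ=9, E[X²]=91; B: μ=2.5, E[X²]=8.75; C: μ=3, E[X²]=9.75.
E[X] = 0.45·9 + 0.22·2.5 + 0.33·3 = 5.59.
E[X²] = 0.45·91 + 0.22·8.75 + 0.33·9.75 = 46.0925.
Var(X) = E[X²] − (E[X])² = 46.0925 − 31.2481 = 14.8444.

14.8444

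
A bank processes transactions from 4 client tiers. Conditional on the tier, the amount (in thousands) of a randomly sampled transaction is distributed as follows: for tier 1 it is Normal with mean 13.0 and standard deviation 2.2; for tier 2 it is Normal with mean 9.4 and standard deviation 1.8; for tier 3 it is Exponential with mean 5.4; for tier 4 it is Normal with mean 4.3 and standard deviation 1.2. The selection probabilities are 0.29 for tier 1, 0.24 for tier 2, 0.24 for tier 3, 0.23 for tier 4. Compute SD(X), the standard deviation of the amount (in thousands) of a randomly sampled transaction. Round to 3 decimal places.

4.680

Per component, 1: μ=13, E[X²]=173.84; 2: μ=9.4, E[X²]=91.6; 3: μ=5.4, E[X²]=58.32; 4: μ=4.3, E[X²]=19.93.
E[X] = 0.29·13 + 0.24·9.4 + 0.24·5.4 + 0.23·4.3 = 8.311.
E[X²] = 0.29·173.84 + 0.24·91.6 + 0.24·58.32 + 0.23·19.93 = 90.9783.
Var(X) = E[X²] − (E[X])² = 90.9783 − 69.0727 = 21.9056.
SD(X) = √21.9056 = 4.68034.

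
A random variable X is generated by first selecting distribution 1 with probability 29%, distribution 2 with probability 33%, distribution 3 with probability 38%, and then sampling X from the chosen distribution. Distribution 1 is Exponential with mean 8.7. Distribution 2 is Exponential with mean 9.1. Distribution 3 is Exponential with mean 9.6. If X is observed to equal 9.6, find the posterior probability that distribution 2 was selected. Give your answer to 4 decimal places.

0.3302

Likelihoods f(9.6 | ·): 1: 0.0381293; 2: 0.038265; 3: 0.0383208.
Posterior ∝ prior × likelihood. Numerator for 2: 0.33·0.038265 = 0.0126275.
Normalizing constant: 0.29·0.0381293 + 0.33·0.038265 + 0.38·0.0383208 = 0.0382469.
P(2 | observation) = 0.0126275 / 0.0382469 = 0.330157.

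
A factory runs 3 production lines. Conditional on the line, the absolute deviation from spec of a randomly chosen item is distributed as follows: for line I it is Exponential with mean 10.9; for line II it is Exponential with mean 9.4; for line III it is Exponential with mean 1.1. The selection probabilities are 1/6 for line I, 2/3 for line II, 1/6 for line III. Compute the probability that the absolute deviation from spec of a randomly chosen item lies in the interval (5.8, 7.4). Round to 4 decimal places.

Conditional on each line, P(5.8 < X < 7.4): I: 0.0801892; II: 0.0844474; III: 0.00393181.
By total probability, P(5.8 < X < 7.4) = 0.166667·0.0801892 + 0.666667·0.0844474 + 0.166667·0.00393181 = 0.0703184.

0.0703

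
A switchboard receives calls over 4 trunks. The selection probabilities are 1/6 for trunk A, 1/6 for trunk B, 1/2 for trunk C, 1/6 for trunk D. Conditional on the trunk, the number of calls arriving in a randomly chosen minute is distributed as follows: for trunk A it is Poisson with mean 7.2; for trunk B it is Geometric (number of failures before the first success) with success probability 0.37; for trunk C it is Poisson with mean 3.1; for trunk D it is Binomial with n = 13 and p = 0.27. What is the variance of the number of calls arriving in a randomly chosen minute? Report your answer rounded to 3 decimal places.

Per component, A: μ=7.2, E[X²]=59.04; B: μ=1.7027, E[X²]=7.5011; C: μ=3.1, E[X²]=12.71; D: μ=3.51, E[X²]=14.8824.
E[X] = 0.166667·7.2 + 0.166667·1.7027 + 0.5·3.1 + 0.166667·3.51 = 3.61878.
E[X²] = 0.166667·59.04 + 0.166667·7.5011 + 0.5·12.71 + 0.166667·14.8824 = 19.9256.
Var(X) = E[X²] − (E[X])² = 19.9256 − 13.0956 = 6.82999.

6.830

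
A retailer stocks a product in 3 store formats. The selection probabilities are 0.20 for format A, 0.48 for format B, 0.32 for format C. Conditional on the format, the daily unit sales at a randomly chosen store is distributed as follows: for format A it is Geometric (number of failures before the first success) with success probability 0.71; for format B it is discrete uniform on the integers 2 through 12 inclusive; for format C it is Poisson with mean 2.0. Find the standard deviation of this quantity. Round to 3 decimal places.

Per component, A: μ=0.408451, E[X²]=0.742115; B: μ=7, E[X²]=59; C: μ=2, E[X²]=6.
E[X] = 0.2·0.408451 + 0.48·7 + 0.32·2 = 4.08169.
E[X²] = 0.2·0.742115 + 0.48·59 + 0.32·6 = 30.3884.
Var(X) = E[X²] − (E[X])² = 30.3884 − 16.6602 = 13.7282.
SD(X) = √13.7282 = 3.70516.

3.705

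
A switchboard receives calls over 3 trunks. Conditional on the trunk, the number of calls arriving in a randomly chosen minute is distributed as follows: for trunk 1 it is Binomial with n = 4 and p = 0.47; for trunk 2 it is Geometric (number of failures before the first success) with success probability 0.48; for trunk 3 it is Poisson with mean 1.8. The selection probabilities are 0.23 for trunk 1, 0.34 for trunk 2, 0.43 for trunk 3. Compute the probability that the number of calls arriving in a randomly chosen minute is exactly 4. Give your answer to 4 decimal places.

Conditional on each trunk, P(X = 4): 1: 0.0487968; 2: 0.0350958; 3: 0.0723017.
By total probability, P(X = 4) = 0.23·0.0487968 + 0.34·0.0350958 + 0.43·0.0723017 = 0.0542456.

0.0542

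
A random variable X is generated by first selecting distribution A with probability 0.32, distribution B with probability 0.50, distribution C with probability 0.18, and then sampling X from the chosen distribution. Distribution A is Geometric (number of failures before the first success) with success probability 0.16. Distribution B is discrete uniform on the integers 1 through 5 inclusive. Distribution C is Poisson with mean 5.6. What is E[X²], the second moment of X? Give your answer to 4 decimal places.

For each component E[X²] = Var + (mean)², giving A: 60.375; B: 11; C: 36.96.
Overall E[X²] = 0.32·60.375 + 0.5·11 + 0.18·36.96 = 31.4728.

31.4728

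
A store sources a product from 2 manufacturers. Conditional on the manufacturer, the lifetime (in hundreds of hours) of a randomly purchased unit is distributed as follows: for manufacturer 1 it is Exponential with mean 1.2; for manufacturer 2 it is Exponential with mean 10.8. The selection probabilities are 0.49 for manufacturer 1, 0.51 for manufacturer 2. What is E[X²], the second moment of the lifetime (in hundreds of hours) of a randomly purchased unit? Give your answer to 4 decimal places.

120.3840

For each component E[X²] = Var + (mean)², giving 1: 2.88; 2: 233.28.
Overall E[X²] = 0.49·2.88 + 0.51·233.28 = 120.384.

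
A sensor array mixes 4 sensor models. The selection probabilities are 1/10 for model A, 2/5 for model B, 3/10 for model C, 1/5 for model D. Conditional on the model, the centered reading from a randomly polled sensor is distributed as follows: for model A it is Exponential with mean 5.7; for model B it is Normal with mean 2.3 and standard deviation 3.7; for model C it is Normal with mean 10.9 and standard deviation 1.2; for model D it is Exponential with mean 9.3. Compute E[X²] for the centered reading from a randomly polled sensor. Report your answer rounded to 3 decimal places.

For each component E[X²] = Var + (mean)², giving A: 64.98; B: 18.98; C: 120.25; D: 172.98.
Overall E[X²] = 0.1·64.98 + 0.4·18.98 + 0.3·120.25 + 0.2·172.98 = 84.761.

84.761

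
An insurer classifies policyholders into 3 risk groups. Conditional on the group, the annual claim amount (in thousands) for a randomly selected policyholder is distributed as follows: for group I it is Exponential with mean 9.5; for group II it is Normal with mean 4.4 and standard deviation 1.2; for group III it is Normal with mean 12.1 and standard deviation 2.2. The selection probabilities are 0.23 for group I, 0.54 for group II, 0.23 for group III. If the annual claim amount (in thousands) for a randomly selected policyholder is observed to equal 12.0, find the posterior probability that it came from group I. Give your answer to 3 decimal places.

Likelihoods f(12.0 | ·): I: 0.0297642; II: 6.48204e-10; III: 0.18115.
Posterior ∝ prior × likelihood. Numerator for I: 0.23·0.0297642 = 0.00684576.
Normalizing constant: 0.23·0.0297642 + 0.54·6.48204e-10 + 0.23·0.18115 = 0.0485103.
P(I | observation) = 0.00684576 / 0.0485103 = 0.14112.

0.141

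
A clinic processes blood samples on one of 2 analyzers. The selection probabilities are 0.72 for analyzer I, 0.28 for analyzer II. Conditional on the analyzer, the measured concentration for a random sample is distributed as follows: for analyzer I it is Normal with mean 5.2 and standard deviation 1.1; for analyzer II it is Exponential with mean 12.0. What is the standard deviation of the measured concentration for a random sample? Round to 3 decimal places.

Per component, I: μ=5.2, E[X²]=28.25; II: μ=12, E[X²]=288.
E[X] = 0.72·5.2 + 0.28·12 = 7.104.
E[X²] = 0.72·28.25 + 0.28·288 = 100.98.
Var(X) = E[X²] − (E[X])² = 100.98 − 50.4668 = 50.5132.
SD(X) = √50.5132 = 7.10726.

7.107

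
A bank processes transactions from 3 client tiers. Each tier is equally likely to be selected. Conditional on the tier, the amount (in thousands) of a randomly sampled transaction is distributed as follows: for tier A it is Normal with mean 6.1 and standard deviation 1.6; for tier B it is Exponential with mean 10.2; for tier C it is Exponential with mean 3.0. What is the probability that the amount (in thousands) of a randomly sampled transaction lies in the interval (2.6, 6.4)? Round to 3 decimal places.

0.368

Conditional on each tier, P(2.6 < X < 6.4): A: 0.560013; B: 0.241041; C: 0.301909.
By total probability, P(2.6 < X < 6.4) = 0.333333·0.560013 + 0.333333·0.241041 + 0.333333·0.301909 = 0.367654.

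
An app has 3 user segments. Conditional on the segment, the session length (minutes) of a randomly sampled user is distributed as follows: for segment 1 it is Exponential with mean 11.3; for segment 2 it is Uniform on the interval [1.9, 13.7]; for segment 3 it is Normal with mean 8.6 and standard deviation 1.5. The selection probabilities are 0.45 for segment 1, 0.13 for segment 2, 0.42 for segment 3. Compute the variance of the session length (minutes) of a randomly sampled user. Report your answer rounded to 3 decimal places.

62.043

Per component, 1: μ=11.3, E[X²]=255.38; 2: μ=7.8, E[X²]=72.4433; 3: μ=8.6, E[X²]=76.21.
E[X] = 0.45·11.3 + 0.13·7.8 + 0.42·8.6 = 9.711.
E[X²] = 0.45·255.38 + 0.13·72.4433 + 0.42·76.21 = 156.347.
Var(X) = E[X²] − (E[X])² = 156.347 − 94.3035 = 62.0433.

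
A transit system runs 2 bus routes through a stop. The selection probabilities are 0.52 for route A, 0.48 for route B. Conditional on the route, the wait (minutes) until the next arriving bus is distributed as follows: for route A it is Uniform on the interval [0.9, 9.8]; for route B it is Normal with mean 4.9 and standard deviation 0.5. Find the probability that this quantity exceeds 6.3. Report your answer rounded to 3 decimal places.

Conditional on each route, P(X > 6.3): A: 0.393258; B: 0.00255513.
By total probability, P(X > 6.3) = 0.52·0.393258 + 0.48·0.00255513 = 0.205721.

0.206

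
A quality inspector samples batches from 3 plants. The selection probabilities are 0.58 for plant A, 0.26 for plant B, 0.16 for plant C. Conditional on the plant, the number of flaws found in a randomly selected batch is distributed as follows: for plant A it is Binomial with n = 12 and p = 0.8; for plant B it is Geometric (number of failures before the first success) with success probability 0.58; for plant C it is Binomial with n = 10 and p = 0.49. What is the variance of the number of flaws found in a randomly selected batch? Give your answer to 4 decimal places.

16.4936

Per component, A: μ=9.6, E[X²]=94.08; B: μ=0.724138, E[X²]=1.77289; C: μ=4.9, E[X²]=26.509.
E[X] = 0.58·9.6 + 0.26·0.724138 + 0.16·4.9 = 6.54028.
E[X²] = 0.58·94.08 + 0.26·1.77289 + 0.16·26.509 = 59.2688.
Var(X) = E[X²] − (E[X])² = 59.2688 − 42.7752 = 16.4936.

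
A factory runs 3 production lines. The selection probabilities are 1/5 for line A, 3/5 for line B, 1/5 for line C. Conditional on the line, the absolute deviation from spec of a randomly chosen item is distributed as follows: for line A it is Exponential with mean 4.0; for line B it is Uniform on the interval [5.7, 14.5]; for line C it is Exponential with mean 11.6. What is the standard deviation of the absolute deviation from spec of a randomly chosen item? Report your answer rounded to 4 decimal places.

Per component, A: μ=4, E[X²]=32; B: μ=10.1, E[X²]=108.463; C: μ=11.6, E[X²]=269.12.
E[X] = 0.2·4 + 0.6·10.1 + 0.2·11.6 = 9.18.
E[X²] = 0.2·32 + 0.6·108.463 + 0.2·269.12 = 125.302.
Var(X) = E[X²] − (E[X])² = 125.302 − 84.2724 = 41.0296.
SD(X) = √41.0296 = 6.40544.

6.4054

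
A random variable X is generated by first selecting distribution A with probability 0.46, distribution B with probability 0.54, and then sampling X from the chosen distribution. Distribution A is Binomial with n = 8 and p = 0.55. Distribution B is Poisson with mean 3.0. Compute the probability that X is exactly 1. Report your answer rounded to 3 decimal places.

0.088

Conditional on each component, P(X = 1): A: 0.0164415; B: 0.149361.
By total probability, P(X = 1) = 0.46·0.0164415 + 0.54·0.149361 = 0.0882181.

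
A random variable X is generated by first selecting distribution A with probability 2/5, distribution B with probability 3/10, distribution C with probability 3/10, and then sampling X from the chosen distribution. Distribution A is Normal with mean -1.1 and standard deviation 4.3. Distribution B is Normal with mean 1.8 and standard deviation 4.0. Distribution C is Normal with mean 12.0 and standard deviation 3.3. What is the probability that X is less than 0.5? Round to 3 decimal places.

0.370

Conditional on each component, P(X < 0.5): A: 0.645088; B: 0.372591; C: 0.000246208.
By total probability, P(X < 0.5) = 0.4·0.645088 + 0.3·0.372591 + 0.3·0.000246208 = 0.369886.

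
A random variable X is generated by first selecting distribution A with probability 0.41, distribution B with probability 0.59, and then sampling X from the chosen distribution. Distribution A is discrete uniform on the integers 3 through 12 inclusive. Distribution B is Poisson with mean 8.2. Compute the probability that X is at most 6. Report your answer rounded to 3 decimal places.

0.335

Conditional on each component, P(X ≤ 6): A: 0.4; B: 0.289562.
By total probability, P(X ≤ 6) = 0.41·0.4 + 0.59·0.289562 = 0.334841.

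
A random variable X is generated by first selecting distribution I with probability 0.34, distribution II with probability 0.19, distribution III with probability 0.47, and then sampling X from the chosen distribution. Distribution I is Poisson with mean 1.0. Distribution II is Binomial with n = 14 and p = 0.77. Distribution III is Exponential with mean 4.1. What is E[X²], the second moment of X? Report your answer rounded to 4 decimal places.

For each component E[X²] = Var + (mean)², giving I: 2; II: 118.688; III: 33.62.
Overall E[X²] = 0.34·2 + 0.19·118.688 + 0.47·33.62 = 39.0321.

39.0321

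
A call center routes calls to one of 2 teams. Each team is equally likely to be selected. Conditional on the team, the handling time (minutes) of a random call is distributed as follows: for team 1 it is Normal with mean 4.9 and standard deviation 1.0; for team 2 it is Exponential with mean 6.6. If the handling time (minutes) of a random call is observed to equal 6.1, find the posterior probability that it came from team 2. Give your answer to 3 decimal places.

0.236

Likelihoods f(6.1 | ·): 1: 0.194186; 2: 0.0601261.
Posterior ∝ prior × likelihood. Numerator for 2: 0.5·0.0601261 = 0.030063.
Normalizing constant: 0.5·0.194186 + 0.5·0.0601261 = 0.127156.
P(2 | observation) = 0.030063 / 0.127156 = 0.236426.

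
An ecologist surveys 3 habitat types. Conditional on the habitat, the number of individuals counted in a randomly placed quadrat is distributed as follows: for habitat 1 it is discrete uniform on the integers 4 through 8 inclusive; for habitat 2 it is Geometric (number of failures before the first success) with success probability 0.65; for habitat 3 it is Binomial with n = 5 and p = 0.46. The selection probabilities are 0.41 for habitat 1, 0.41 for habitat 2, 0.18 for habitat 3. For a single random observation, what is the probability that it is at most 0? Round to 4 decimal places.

Conditional on each habitat, P(X ≤ 0): 1: 0; 2: 0.65; 3: 0.0459165.
By total probability, P(X ≤ 0) = 0.41·0 + 0.41·0.65 + 0.18·0.0459165 = 0.274765.

0.2748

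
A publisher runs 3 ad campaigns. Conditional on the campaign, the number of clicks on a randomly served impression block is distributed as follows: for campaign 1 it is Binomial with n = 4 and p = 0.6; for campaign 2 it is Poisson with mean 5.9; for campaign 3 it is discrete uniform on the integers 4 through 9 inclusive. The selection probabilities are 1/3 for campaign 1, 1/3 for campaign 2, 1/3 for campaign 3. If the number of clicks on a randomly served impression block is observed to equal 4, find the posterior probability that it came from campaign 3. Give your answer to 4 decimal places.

Likelihoods P(X=4 | ·): 1: 0.1296; 2: 0.138312; 3: 0.166667.
Posterior ∝ prior × likelihood. Numerator for 3: 0.333333·0.166667 = 0.0555556.
Normalizing constant: 0.333333·0.1296 + 0.333333·0.138312 + 0.333333·0.166667 = 0.14486.
P(3 | observation) = 0.0555556 / 0.14486 = 0.383513.

0.3835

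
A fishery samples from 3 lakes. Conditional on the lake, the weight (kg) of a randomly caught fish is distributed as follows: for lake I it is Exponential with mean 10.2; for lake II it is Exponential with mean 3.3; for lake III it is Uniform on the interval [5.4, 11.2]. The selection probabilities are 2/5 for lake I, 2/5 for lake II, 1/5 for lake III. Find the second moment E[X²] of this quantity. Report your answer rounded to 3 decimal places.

106.283

For each component E[X²] = Var + (mean)², giving I: 208.08; II: 21.78; III: 71.6933.
Overall E[X²] = 0.4·208.08 + 0.4·21.78 + 0.2·71.6933 = 106.283.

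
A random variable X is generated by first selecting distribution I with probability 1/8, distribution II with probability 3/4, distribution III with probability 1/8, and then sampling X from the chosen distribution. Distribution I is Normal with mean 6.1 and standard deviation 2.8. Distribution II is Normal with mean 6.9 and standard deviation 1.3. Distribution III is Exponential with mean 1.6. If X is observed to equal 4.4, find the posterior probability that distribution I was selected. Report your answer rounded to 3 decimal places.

Likelihoods f(4.4 | ·): I: 0.118497; II: 0.0482956; III: 0.0399549.
Posterior ∝ prior × likelihood. Numerator for I: 0.125·0.118497 = 0.0148121.
Normalizing constant: 0.125·0.118497 + 0.75·0.0482956 + 0.125·0.0399549 = 0.0560282.
P(I | observation) = 0.0148121 / 0.0560282 = 0.264369.

0.264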